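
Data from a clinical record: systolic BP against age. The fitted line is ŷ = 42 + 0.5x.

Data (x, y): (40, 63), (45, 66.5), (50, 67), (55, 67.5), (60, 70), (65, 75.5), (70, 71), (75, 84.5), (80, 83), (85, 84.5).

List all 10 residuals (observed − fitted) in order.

x=40: ŷ = 42 + 0.5·40 = 62; e = 63 − 62 = 1
x=45: ŷ = 42 + 0.5·45 = 64.5; e = 66.5 − 64.5 = 2
x=50: ŷ = 42 + 0.5·50 = 67; e = 67 − 67 = 0
x=55: ŷ = 42 + 0.5·55 = 69.5; e = 67.5 − 69.5 = -2
x=60: ŷ = 42 + 0.5·60 = 72; e = 70 − 72 = -2
x=65: ŷ = 42 + 0.5·65 = 74.5; e = 75.5 − 74.5 = 1
x=70: ŷ = 42 + 0.5·70 = 77; e = 71 − 77 = -6
x=75: ŷ = 42 + 0.5·75 = 79.5; e = 84.5 − 79.5 = 5
x=80: ŷ = 42 + 0.5·80 = 82; e = 83 − 82 = 1
x=85: ŷ = 42 + 0.5·85 = 84.5; e = 84.5 − 84.5 = 0

1, 2, 0, -2, -2, 1, -6, 5, 1, 0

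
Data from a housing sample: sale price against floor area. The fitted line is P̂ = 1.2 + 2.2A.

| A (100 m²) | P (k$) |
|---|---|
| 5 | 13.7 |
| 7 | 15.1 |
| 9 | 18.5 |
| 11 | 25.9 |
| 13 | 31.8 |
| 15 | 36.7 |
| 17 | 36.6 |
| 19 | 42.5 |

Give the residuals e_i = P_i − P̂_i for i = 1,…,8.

A=5: P̂ = 1.2 + 2.2·5 = 12.2; e = 13.7 − 12.2 = 1.5
A=7: P̂ = 1.2 + 2.2·7 = 16.6; e = 15.1 − 16.6 = -1.5
A=9: P̂ = 1.2 + 2.2·9 = 21; e = 18.5 − 21 = -2.5
A=11: P̂ = 1.2 + 2.2·11 = 25.4; e = 25.9 − 25.4 = 0.5
A=13: P̂ = 1.2 + 2.2·13 = 29.8; e = 31.8 − 29.8 = 2
A=15: P̂ = 1.2 + 2.2·15 = 34.2; e = 36.7 − 34.2 = 2.5
A=17: P̂ = 1.2 + 2.2·17 = 38.6; e = 36.6 − 38.6 = -2
A=19: P̂ = 1.2 + 2.2·19 = 43; e = 42.5 − 43 = -0.5

1.5, -1.5, -2.5, 0.5, 2, 2.5, -2, -0.5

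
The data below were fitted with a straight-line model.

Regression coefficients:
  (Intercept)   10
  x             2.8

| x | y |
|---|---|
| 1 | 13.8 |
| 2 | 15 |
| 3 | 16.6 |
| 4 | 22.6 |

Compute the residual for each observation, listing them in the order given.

x=1: ŷ = 10 + 2.8·1 = 12.8; r = 13.8 − 12.8 = 1
x=2: ŷ = 10 + 2.8·2 = 15.6; r = 15 − 15.6 = -0.6
x=3: ŷ = 10 + 2.8·3 = 18.4; r = 16.6 − 18.4 = -1.8
x=4: ŷ = 10 + 2.8·4 = 21.2; r = 22.6 − 21.2 = 1.4

1, -0.6, -1.8, 1.4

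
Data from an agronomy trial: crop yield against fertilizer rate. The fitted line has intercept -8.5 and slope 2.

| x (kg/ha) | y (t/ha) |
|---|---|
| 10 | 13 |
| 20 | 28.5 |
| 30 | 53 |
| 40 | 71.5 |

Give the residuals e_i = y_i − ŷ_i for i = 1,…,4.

x=10: ŷ = -8.5 + 2·10 = 11.5; e = 13 − 11.5 = 1.5
x=20: ŷ = -8.5 + 2·20 = 31.5; e = 28.5 − 31.5 = -3
x=30: ŷ = -8.5 + 2·30 = 51.5; e = 53 − 51.5 = 1.5
x=40: ŷ = -8.5 + 2·40 = 71.5; e = 71.5 − 71.5 = 0

1.5, -3, 1.5, 0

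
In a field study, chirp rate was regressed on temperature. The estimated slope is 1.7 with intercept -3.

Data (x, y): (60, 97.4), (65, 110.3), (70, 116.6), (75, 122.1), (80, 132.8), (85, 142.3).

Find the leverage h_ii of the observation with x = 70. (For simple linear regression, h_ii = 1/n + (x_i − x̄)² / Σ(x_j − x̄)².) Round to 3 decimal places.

x̄ = (60 + 65 + 70 + 75 + 80 + 85)/6 = 72.5
Σ(x − x̄)² = 156.25 + 56.25 + 6.25 + 6.25 + 56.25 + 156.25 = 437.5
h = 1/6 + (-2.5)²/437.5 = 0.166667 + 0.0142857 = 0.181

h = 0.181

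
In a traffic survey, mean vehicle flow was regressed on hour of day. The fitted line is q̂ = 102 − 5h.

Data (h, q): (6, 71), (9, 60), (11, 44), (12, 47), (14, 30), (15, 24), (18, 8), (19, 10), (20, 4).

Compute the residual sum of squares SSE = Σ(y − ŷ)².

SSE = 86

h=6: q̂ = 102 − 5·6 = 72; e = 71 − 72 = -1
h=9: q̂ = 102 − 5·9 = 57; e = 60 − 57 = 3
h=11: q̂ = 102 − 5·11 = 47; e = 44 − 47 = -3
h=12: q̂ = 102 − 5·12 = 42; e = 47 − 42 = 5
h=14: q̂ = 102 − 5·14 = 32; e = 30 − 32 = -2
h=15: q̂ = 102 − 5·15 = 27; e = 24 − 27 = -3
h=18: q̂ = 102 − 5·18 = 12; e = 8 − 12 = -4
h=19: q̂ = 102 − 5·19 = 7; e = 10 − 7 = 3
h=20: q̂ = 102 − 5·20 = 2; e = 4 − 2 = 2
SSE = 1 + 9 + 9 + 25 + 4 + 9 + 16 + 9 + 4 = 86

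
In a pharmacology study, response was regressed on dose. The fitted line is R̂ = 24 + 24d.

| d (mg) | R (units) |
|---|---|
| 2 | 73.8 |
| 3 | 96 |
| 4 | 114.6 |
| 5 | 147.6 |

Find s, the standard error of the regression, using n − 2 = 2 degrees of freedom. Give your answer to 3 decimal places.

d=2: R̂ = 24 + 24·2 = 72; e = 73.8 − 72 = 1.8
d=3: R̂ = 24 + 24·3 = 96; e = 96 − 96 = 0
d=4: R̂ = 24 + 24·4 = 120; e = 114.6 − 120 = -5.4
d=5: R̂ = 24 + 24·5 = 144; e = 147.6 − 144 = 3.6
SSE = 3.24 + 0 + 29.16 + 12.96 = 45.36
s = √(45.36/2) = √22.68 ≈ 4.762

s = 4.762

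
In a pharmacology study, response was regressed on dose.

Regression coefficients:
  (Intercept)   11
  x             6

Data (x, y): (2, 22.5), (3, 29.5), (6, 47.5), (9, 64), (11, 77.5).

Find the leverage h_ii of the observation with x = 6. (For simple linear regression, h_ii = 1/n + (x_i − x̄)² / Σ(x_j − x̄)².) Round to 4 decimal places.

h = 0.2007

x̄ = (2 + 3 + 6 + 9 + 11)/5 = 6.2
Σ(x − x̄)² = 17.64 + 10.24 + 0.04 + 7.84 + 23.04 = 58.8
h = 1/5 + (-0.2)²/58.8 = 0.2 + 0.000680272 = 0.2007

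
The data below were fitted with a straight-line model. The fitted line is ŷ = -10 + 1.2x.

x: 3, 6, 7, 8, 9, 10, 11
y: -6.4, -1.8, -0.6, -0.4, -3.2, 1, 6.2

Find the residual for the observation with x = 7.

ŷ = -10 + 1.2·7 = -1.6
r = -0.6 − (-1.6) = 1

r = 1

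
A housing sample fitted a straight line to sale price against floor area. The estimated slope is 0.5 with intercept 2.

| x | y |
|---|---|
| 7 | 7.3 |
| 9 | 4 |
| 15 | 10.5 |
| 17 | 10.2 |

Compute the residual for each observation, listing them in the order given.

x=7: ŷ = 2 + 0.5·7 = 5.5; r = 7.3 − 5.5 = 1.8
x=9: ŷ = 2 + 0.5·9 = 6.5; r = 4 − 6.5 = -2.5
x=15: ŷ = 2 + 0.5·15 = 9.5; r = 10.5 − 9.5 = 1
x=17: ŷ = 2 + 0.5·17 = 10.5; r = 10.2 − 10.5 = -0.3

1.8, -2.5, 1, -0.3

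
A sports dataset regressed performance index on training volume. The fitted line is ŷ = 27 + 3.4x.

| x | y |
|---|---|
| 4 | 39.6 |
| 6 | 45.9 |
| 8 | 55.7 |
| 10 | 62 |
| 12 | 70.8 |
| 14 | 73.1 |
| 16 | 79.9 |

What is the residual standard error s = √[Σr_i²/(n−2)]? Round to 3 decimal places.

x=4: ŷ = 27 + 3.4·4 = 40.6; r = 39.6 − 40.6 = -1
x=6: ŷ = 27 + 3.4·6 = 47.4; r = 45.9 − 47.4 = -1.5
x=8: ŷ = 27 + 3.4·8 = 54.2; r = 55.7 − 54.2 = 1.5
x=10: ŷ = 27 + 3.4·10 = 61; r = 62 − 61 = 1
x=12: ŷ = 27 + 3.4·12 = 67.8; r = 70.8 − 67.8 = 3
x=14: ŷ = 27 + 3.4·14 = 74.6; r = 73.1 − 74.6 = -1.5
x=16: ŷ = 27 + 3.4·16 = 81.4; r = 79.9 − 81.4 = -1.5
SSE = 1 + 2.25 + 2.25 + 1 + 9 + 2.25 + 2.25 = 20
s = √(20/5) = √4 ≈ 2.000

s = 2.000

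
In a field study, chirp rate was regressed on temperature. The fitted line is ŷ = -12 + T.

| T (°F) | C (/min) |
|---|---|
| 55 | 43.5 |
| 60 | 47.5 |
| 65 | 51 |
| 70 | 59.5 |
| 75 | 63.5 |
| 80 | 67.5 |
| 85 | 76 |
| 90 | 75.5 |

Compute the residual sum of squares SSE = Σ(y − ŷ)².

SSE = 22.5

T=55: ŷ = -12 + 55 = 43; r = 43.5 − 43 = 0.5
T=60: ŷ = -12 + 60 = 48; r = 47.5 − 48 = -0.5
T=65: ŷ = -12 + 65 = 53; r = 51 − 53 = -2
T=70: ŷ = -12 + 70 = 58; r = 59.5 − 58 = 1.5
T=75: ŷ = -12 + 75 = 63; r = 63.5 − 63 = 0.5
T=80: ŷ = -12 + 80 = 68; r = 67.5 − 68 = -0.5
T=85: ŷ = -12 + 85 = 73; r = 76 − 73 = 3
T=90: ŷ = -12 + 90 = 78; r = 75.5 − 78 = -2.5
SSE = 0.25 + 0.25 + 4 + 2.25 + 0.25 + 0.25 + 9 + 6.25 = 22.5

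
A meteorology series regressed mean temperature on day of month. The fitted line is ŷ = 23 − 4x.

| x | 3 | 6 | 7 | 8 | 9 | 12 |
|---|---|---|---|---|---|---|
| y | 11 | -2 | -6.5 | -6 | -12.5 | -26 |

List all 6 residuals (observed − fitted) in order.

x=3: ŷ = 23 − 4·3 = 11; r = 11 − 11 = 0
x=6: ŷ = 23 − 4·6 = -1; r = -2 − (-1) = -1
x=7: ŷ = 23 − 4·7 = -5; r = -6.5 − (-5) = -1.5
x=8: ŷ = 23 − 4·8 = -9; r = -6 − (-9) = 3
x=9: ŷ = 23 − 4·9 = -13; r = -12.5 − (-13) = 0.5
x=12: ŷ = 23 − 4·12 = -25; r = -26 − (-25) = -1

0, -1, -1.5, 3, 0.5, -1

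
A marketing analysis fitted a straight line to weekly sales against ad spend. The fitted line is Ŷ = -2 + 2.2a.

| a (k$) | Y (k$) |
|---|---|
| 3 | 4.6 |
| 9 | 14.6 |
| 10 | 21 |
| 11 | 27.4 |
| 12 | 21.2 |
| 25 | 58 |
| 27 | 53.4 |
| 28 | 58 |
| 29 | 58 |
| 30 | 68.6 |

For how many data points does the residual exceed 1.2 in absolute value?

a=3: Ŷ = -2 + 2.2·3 = 4.6; r = 4.6 − 4.6 = 0
a=9: Ŷ = -2 + 2.2·9 = 17.8; r = 14.6 − 17.8 = -3.2
a=10: Ŷ = -2 + 2.2·10 = 20; r = 21 − 20 = 1
a=11: Ŷ = -2 + 2.2·11 = 22.2; r = 27.4 − 22.2 = 5.2
a=12: Ŷ = -2 + 2.2·12 = 24.4; r = 21.2 − 24.4 = -3.2
a=25: Ŷ = -2 + 2.2·25 = 53; r = 58 − 53 = 5
a=27: Ŷ = -2 + 2.2·27 = 57.4; r = 53.4 − 57.4 = -4
a=28: Ŷ = -2 + 2.2·28 = 59.6; r = 58 − 59.6 = -1.6
a=29: Ŷ = -2 + 2.2·29 = 61.8; r = 58 − 61.8 = -3.8
a=30: Ŷ = -2 + 2.2·30 = 64; r = 68.6 − 64 = 4.6
|r| > 1.2: a=9 (|r|=3.2), a=11 (|r|=5.2), a=12 (|r|=3.2), a=25 (|r|=5), a=27 (|r|=4), a=28 (|r|=1.6), a=29 (|r|=3.8), a=30 (|r|=4.6) → 8

8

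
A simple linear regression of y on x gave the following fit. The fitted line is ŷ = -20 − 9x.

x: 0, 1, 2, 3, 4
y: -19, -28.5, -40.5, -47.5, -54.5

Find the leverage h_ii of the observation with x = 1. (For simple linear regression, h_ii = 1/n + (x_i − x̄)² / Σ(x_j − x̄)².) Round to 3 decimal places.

x̄ = (0 + 1 + 2 + 3 + 4)/5 = 2
Σ(x − x̄)² = 4 + 1 + 0 + 1 + 4 = 10
h = 1/5 + (-1)²/10 = 0.2 + 0.1 = 0.300

h = 0.300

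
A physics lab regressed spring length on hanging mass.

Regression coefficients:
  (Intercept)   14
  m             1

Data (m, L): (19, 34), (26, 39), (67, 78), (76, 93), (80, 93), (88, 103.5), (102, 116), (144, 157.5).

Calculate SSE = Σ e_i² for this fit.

m=19: L̂ = 14 + 19 = 33; e = 34 − 33 = 1
m=26: L̂ = 14 + 26 = 40; e = 39 − 40 = -1
m=67: L̂ = 14 + 67 = 81; e = 78 − 81 = -3
m=76: L̂ = 14 + 76 = 90; e = 93 − 90 = 3
m=80: L̂ = 14 + 80 = 94; e = 93 − 94 = -1
m=88: L̂ = 14 + 88 = 102; e = 103.5 − 102 = 1.5
m=102: L̂ = 14 + 102 = 116; e = 116 − 116 = 0
m=144: L̂ = 14 + 144 = 158; e = 157.5 − 158 = -0.5
SSE = 1 + 1 + 9 + 9 + 1 + 2.25 + 0 + 0.25 = 23.5

SSE = 23.5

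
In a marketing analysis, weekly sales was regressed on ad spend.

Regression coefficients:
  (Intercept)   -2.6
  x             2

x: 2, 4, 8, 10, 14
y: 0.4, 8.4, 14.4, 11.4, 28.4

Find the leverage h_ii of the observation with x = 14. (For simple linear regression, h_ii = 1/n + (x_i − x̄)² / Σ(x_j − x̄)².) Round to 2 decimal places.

h = 0.65

x̄ = (2 + 4 + 8 + 10 + 14)/5 = 7.6
Σ(x − x̄)² = 31.36 + 12.96 + 0.16 + 5.76 + 40.96 = 91.2
h = 1/5 + (6.4)²/91.2 = 0.2 + 0.449123 = 0.65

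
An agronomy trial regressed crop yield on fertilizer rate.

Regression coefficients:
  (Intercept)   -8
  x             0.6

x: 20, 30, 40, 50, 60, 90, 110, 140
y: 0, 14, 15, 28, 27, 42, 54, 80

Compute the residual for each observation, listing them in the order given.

-4, 4, -1, 6, -1, -4, -4, 4

x=20: ŷ = -8 + 0.6·20 = 4; r = 0 − 4 = -4
x=30: ŷ = -8 + 0.6·30 = 10; r = 14 − 10 = 4
x=40: ŷ = -8 + 0.6·40 = 16; r = 15 − 16 = -1
x=50: ŷ = -8 + 0.6·50 = 22; r = 28 − 22 = 6
x=60: ŷ = -8 + 0.6·60 = 28; r = 27 − 28 = -1
x=90: ŷ = -8 + 0.6·90 = 46; r = 42 − 46 = -4
x=110: ŷ = -8 + 0.6·110 = 58; r = 54 − 58 = -4
x=140: ŷ = -8 + 0.6·140 = 76; r = 80 − 76 = 4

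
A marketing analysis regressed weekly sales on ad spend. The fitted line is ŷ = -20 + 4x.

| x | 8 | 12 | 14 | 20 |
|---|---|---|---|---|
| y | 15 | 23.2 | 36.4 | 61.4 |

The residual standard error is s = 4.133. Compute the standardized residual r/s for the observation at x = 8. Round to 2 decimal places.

ŷ = -20 + 4·8 = 12
r = 15 − 12 = 3
r/s = 3 / 4.133 = 0.73

0.73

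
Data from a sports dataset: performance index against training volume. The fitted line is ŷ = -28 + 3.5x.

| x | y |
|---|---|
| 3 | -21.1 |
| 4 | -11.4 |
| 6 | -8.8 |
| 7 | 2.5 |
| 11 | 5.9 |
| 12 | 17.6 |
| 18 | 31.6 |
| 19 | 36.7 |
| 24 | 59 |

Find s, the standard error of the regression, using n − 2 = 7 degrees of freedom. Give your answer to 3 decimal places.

x=3: ŷ = -28 + 3.5·3 = -17.5; r = -21.1 − (-17.5) = -3.6
x=4: ŷ = -28 + 3.5·4 = -14; r = -11.4 − (-14) = 2.6
x=6: ŷ = -28 + 3.5·6 = -7; r = -8.8 − (-7) = -1.8
x=7: ŷ = -28 + 3.5·7 = -3.5; r = 2.5 − (-3.5) = 6
x=11: ŷ = -28 + 3.5·11 = 10.5; r = 5.9 − 10.5 = -4.6
x=12: ŷ = -28 + 3.5·12 = 14; r = 17.6 − 14 = 3.6
x=18: ŷ = -28 + 3.5·18 = 35; r = 31.6 − 35 = -3.4
x=19: ŷ = -28 + 3.5·19 = 38.5; r = 36.7 − 38.5 = -1.8
x=24: ŷ = -28 + 3.5·24 = 56; r = 59 − 56 = 3
SSE = 12.96 + 6.76 + 3.24 + 36 + 21.16 + 12.96 + 11.56 + 3.24 + 9 = 116.88
s = √(116.88/7) = √16.6971 ≈ 4.086

s = 4.086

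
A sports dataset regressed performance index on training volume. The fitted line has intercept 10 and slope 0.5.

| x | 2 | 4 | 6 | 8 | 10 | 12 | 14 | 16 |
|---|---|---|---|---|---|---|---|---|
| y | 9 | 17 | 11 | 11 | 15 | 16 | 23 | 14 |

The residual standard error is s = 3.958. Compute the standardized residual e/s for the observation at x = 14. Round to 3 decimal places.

1.516

ŷ = 10 + 0.5·14 = 17
e = 23 − 17 = 6
e/s = 6 / 3.958 = 1.516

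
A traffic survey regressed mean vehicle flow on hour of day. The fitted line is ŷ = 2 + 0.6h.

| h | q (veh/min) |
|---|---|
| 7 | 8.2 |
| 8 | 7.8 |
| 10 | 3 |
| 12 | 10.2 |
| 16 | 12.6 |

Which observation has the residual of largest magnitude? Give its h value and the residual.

h = 10, r = -5

h=7: ŷ = 2 + 0.6·7 = 6.2; r = 8.2 − 6.2 = 2
h=8: ŷ = 2 + 0.6·8 = 6.8; r = 7.8 − 6.8 = 1
h=10: ŷ = 2 + 0.6·10 = 8; r = 3 − 8 = -5
h=12: ŷ = 2 + 0.6·12 = 9.2; r = 10.2 − 9.2 = 1
h=16: ŷ = 2 + 0.6·16 = 11.6; r = 12.6 − 11.6 = 1
Largest |r| is 5 at h = 10, residual -5.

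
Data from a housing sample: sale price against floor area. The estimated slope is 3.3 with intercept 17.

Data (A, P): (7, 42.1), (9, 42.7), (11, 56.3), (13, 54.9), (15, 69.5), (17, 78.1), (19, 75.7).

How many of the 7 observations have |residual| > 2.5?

6

A=7: P̂ = 17 + 3.3·7 = 40.1; r = 42.1 − 40.1 = 2
A=9: P̂ = 17 + 3.3·9 = 46.7; r = 42.7 − 46.7 = -4
A=11: P̂ = 17 + 3.3·11 = 53.3; r = 56.3 − 53.3 = 3
A=13: P̂ = 17 + 3.3·13 = 59.9; r = 54.9 − 59.9 = -5
A=15: P̂ = 17 + 3.3·15 = 66.5; r = 69.5 − 66.5 = 3
A=17: P̂ = 17 + 3.3·17 = 73.1; r = 78.1 − 73.1 = 5
A=19: P̂ = 17 + 3.3·19 = 79.7; r = 75.7 − 79.7 = -4
|r| > 2.5: A=9 (|r|=4), A=11 (|r|=3), A=13 (|r|=5), A=15 (|r|=3), A=17 (|r|=5), A=19 (|r|=4) → 6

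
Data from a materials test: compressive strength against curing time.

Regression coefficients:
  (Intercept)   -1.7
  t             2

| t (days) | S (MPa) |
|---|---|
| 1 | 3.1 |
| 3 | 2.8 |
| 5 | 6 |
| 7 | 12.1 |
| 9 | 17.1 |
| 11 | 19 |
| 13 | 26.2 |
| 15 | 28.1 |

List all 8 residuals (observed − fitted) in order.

2.8, -1.5, -2.3, -0.2, 0.8, -1.3, 1.9, -0.2

t=1: ŷ = -1.7 + 2·1 = 0.3; r = 3.1 − 0.3 = 2.8
t=3: ŷ = -1.7 + 2·3 = 4.3; r = 2.8 − 4.3 = -1.5
t=5: ŷ = -1.7 + 2·5 = 8.3; r = 6 − 8.3 = -2.3
t=7: ŷ = -1.7 + 2·7 = 12.3; r = 12.1 − 12.3 = -0.2
t=9: ŷ = -1.7 + 2·9 = 16.3; r = 17.1 − 16.3 = 0.8
t=11: ŷ = -1.7 + 2·11 = 20.3; r = 19 − 20.3 = -1.3
t=13: ŷ = -1.7 + 2·13 = 24.3; r = 26.2 − 24.3 = 1.9
t=15: ŷ = -1.7 + 2·15 = 28.3; r = 28.1 − 28.3 = -0.2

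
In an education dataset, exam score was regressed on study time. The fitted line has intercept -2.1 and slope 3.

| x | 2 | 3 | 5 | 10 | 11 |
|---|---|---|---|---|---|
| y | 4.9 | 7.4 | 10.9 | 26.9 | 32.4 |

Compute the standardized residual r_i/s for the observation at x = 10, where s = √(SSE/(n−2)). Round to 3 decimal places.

x=2: ŷ = -2.1 + 3·2 = 3.9; r = 4.9 − 3.9 = 1
x=3: ŷ = -2.1 + 3·3 = 6.9; r = 7.4 − 6.9 = 0.5
x=5: ŷ = -2.1 + 3·5 = 12.9; r = 10.9 − 12.9 = -2
x=10: ŷ = -2.1 + 3·10 = 27.9; r = 26.9 − 27.9 = -1
x=11: ŷ = -2.1 + 3·11 = 30.9; r = 32.4 − 30.9 = 1.5
SSE = 1 + 0.25 + 4 + 1 + 2.25 = 8.5
s = √(8.5/3) = 1.68325
r/s = -1 / 1.68325 = -0.594

-0.594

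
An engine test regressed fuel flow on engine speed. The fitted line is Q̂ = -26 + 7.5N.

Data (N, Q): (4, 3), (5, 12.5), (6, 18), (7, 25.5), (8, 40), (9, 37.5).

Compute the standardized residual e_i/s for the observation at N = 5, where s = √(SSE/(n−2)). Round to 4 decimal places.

N=4: Q̂ = -26 + 7.5·4 = 4; e = 3 − 4 = -1
N=5: Q̂ = -26 + 7.5·5 = 11.5; e = 12.5 − 11.5 = 1
N=6: Q̂ = -26 + 7.5·6 = 19; e = 18 − 19 = -1
N=7: Q̂ = -26 + 7.5·7 = 26.5; e = 25.5 − 26.5 = -1
N=8: Q̂ = -26 + 7.5·8 = 34; e = 40 − 34 = 6
N=9: Q̂ = -26 + 7.5·9 = 41.5; e = 37.5 − 41.5 = -4
SSE = 1 + 1 + 1 + 1 + 36 + 16 = 56
s = √(56/4) = 3.74166
e/s = 1 / 3.74166 = 0.2673

0.2673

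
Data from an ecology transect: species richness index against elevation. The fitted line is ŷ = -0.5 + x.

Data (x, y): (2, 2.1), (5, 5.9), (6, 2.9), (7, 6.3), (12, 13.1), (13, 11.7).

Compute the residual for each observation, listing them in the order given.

0.6, 1.4, -2.6, -0.2, 1.6, -0.8

x=2: ŷ = -0.5 + 2 = 1.5; e = 2.1 − 1.5 = 0.6
x=5: ŷ = -0.5 + 5 = 4.5; e = 5.9 − 4.5 = 1.4
x=6: ŷ = -0.5 + 6 = 5.5; e = 2.9 − 5.5 = -2.6
x=7: ŷ = -0.5 + 7 = 6.5; e = 6.3 − 6.5 = -0.2
x=12: ŷ = -0.5 + 12 = 11.5; e = 13.1 − 11.5 = 1.6
x=13: ŷ = -0.5 + 13 = 12.5; e = 11.7 − 12.5 = -0.8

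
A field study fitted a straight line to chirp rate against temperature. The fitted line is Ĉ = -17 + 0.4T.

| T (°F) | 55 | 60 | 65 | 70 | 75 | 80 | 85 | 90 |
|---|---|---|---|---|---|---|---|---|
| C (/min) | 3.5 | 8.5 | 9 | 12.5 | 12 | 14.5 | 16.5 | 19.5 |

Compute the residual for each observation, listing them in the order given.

-1.5, 1.5, 0, 1.5, -1, -0.5, -0.5, 0.5

T=55: Ĉ = -17 + 0.4·55 = 5; r = 3.5 − 5 = -1.5
T=60: Ĉ = -17 + 0.4·60 = 7; r = 8.5 − 7 = 1.5
T=65: Ĉ = -17 + 0.4·65 = 9; r = 9 − 9 = 0
T=70: Ĉ = -17 + 0.4·70 = 11; r = 12.5 − 11 = 1.5
T=75: Ĉ = -17 + 0.4·75 = 13; r = 12 − 13 = -1
T=80: Ĉ = -17 + 0.4·80 = 15; r = 14.5 − 15 = -0.5
T=85: Ĉ = -17 + 0.4·85 = 17; r = 16.5 − 17 = -0.5
T=90: Ĉ = -17 + 0.4·90 = 19; r = 19.5 − 19 = 0.5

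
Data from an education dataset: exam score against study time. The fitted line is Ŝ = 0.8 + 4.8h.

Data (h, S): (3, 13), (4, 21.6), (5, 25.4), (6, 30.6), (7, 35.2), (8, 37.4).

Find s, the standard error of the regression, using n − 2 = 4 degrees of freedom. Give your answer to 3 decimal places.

s = 1.778

h=3: Ŝ = 0.8 + 4.8·3 = 15.2; r = 13 − 15.2 = -2.2
h=4: Ŝ = 0.8 + 4.8·4 = 20; r = 21.6 − 20 = 1.6
h=5: Ŝ = 0.8 + 4.8·5 = 24.8; r = 25.4 − 24.8 = 0.6
h=6: Ŝ = 0.8 + 4.8·6 = 29.6; r = 30.6 − 29.6 = 1
h=7: Ŝ = 0.8 + 4.8·7 = 34.4; r = 35.2 − 34.4 = 0.8
h=8: Ŝ = 0.8 + 4.8·8 = 39.2; r = 37.4 − 39.2 = -1.8
SSE = 4.84 + 2.56 + 0.36 + 1 + 0.64 + 3.24 = 12.64
s = √(12.64/4) = √3.16 ≈ 1.778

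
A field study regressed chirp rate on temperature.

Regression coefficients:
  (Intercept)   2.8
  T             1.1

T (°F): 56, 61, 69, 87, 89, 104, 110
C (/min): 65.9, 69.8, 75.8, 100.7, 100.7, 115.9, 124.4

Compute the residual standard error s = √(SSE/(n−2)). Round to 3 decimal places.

T=56: ŷ = 2.8 + 1.1·56 = 64.4; e = 65.9 − 64.4 = 1.5
T=61: ŷ = 2.8 + 1.1·61 = 69.9; e = 69.8 − 69.9 = -0.1
T=69: ŷ = 2.8 + 1.1·69 = 78.7; e = 75.8 − 78.7 = -2.9
T=87: ŷ = 2.8 + 1.1·87 = 98.5; e = 100.7 − 98.5 = 2.2
T=89: ŷ = 2.8 + 1.1·89 = 100.7; e = 100.7 − 100.7 = 0
T=104: ŷ = 2.8 + 1.1·104 = 117.2; e = 115.9 − 117.2 = -1.3
T=110: ŷ = 2.8 + 1.1·110 = 123.8; e = 124.4 − 123.8 = 0.6
SSE = 2.25 + 0.01 + 8.41 + 4.84 + 0 + 1.69 + 0.36 = 17.56
s = √(17.56/5) = √3.512 ≈ 1.874

s = 1.874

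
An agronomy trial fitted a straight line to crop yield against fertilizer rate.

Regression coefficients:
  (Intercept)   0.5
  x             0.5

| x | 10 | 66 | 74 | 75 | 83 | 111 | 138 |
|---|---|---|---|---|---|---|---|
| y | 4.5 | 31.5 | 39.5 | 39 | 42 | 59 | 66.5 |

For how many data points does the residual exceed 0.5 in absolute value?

x=10: ŷ = 0.5 + 0.5·10 = 5.5; e = 4.5 − 5.5 = -1
x=66: ŷ = 0.5 + 0.5·66 = 33.5; e = 31.5 − 33.5 = -2
x=74: ŷ = 0.5 + 0.5·74 = 37.5; e = 39.5 − 37.5 = 2
x=75: ŷ = 0.5 + 0.5·75 = 38; e = 39 − 38 = 1
x=83: ŷ = 0.5 + 0.5·83 = 42; e = 42 − 42 = 0
x=111: ŷ = 0.5 + 0.5·111 = 56; e = 59 − 56 = 3
x=138: ŷ = 0.5 + 0.5·138 = 69.5; e = 66.5 − 69.5 = -3
|e| > 0.5: x=10 (|e|=1), x=66 (|e|=2), x=74 (|e|=2), x=75 (|e|=1), x=111 (|e|=3), x=138 (|e|=3) → 6

6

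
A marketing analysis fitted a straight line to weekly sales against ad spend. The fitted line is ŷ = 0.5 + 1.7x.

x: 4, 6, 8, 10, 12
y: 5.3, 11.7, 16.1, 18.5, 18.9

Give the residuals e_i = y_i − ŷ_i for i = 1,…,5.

x=4: ŷ = 0.5 + 1.7·4 = 7.3; e = 5.3 − 7.3 = -2
x=6: ŷ = 0.5 + 1.7·6 = 10.7; e = 11.7 − 10.7 = 1
x=8: ŷ = 0.5 + 1.7·8 = 14.1; e = 16.1 − 14.1 = 2
x=10: ŷ = 0.5 + 1.7·10 = 17.5; e = 18.5 − 17.5 = 1
x=12: ŷ = 0.5 + 1.7·12 = 20.9; e = 18.9 − 20.9 = -2

-2, 1, 2, 1, -2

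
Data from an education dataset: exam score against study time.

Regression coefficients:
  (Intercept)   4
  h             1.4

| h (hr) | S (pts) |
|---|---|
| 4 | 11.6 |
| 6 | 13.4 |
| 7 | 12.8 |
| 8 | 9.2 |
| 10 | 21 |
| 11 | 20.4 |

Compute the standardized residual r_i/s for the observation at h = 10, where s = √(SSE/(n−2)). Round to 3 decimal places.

h=4: Ŝ = 4 + 1.4·4 = 9.6; r = 11.6 − 9.6 = 2
h=6: Ŝ = 4 + 1.4·6 = 12.4; r = 13.4 − 12.4 = 1
h=7: Ŝ = 4 + 1.4·7 = 13.8; r = 12.8 − 13.8 = -1
h=8: Ŝ = 4 + 1.4·8 = 15.2; r = 9.2 − 15.2 = -6
h=10: Ŝ = 4 + 1.4·10 = 18; r = 21 − 18 = 3
h=11: Ŝ = 4 + 1.4·11 = 19.4; r = 20.4 − 19.4 = 1
SSE = 4 + 1 + 1 + 36 + 9 + 1 = 52
s = √(52/4) = 3.60555
r/s = 3 / 3.60555 = 0.832

0.832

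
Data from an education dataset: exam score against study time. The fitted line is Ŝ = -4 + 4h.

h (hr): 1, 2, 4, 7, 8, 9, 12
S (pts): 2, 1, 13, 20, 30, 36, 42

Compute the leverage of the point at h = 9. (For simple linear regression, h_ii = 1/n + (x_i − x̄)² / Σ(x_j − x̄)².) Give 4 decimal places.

h = 0.2289

h̄ = (1 + 2 + 4 + 7 + 8 + 9 + 12)/7 = 6.14286
Σ(h − h̄)² = 26.449 + 17.1633 + 4.59184 + 0.734694 + 3.44898 + 8.16327 + 34.3061 = 94.8571
h = 1/7 + (2.85714)²/94.8571 = 0.142857 + 0.0860585 = 0.2289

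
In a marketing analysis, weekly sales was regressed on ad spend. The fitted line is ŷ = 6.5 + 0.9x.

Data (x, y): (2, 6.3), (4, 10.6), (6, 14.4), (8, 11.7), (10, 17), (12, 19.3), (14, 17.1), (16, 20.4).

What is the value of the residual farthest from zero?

x=2: ŷ = 6.5 + 0.9·2 = 8.3; r = 6.3 − 8.3 = -2
x=4: ŷ = 6.5 + 0.9·4 = 10.1; r = 10.6 − 10.1 = 0.5
x=6: ŷ = 6.5 + 0.9·6 = 11.9; r = 14.4 − 11.9 = 2.5
x=8: ŷ = 6.5 + 0.9·8 = 13.7; r = 11.7 − 13.7 = -2
x=10: ŷ = 6.5 + 0.9·10 = 15.5; r = 17 − 15.5 = 1.5
x=12: ŷ = 6.5 + 0.9·12 = 17.3; r = 19.3 − 17.3 = 2
x=14: ŷ = 6.5 + 0.9·14 = 19.1; r = 17.1 − 19.1 = -2
x=16: ŷ = 6.5 + 0.9·16 = 20.9; r = 20.4 − 20.9 = -0.5
Largest |r| is 2.5 at x = 6, residual 2.5.

r = 2.5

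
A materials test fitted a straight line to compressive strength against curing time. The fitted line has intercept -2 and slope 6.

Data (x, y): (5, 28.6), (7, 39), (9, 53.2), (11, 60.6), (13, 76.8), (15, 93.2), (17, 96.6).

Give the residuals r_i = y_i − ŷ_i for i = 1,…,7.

0.6, -1, 1.2, -3.4, 0.8, 5.2, -3.4

x=5: ŷ = -2 + 6·5 = 28; r = 28.6 − 28 = 0.6
x=7: ŷ = -2 + 6·7 = 40; r = 39 − 40 = -1
x=9: ŷ = -2 + 6·9 = 52; r = 53.2 − 52 = 1.2
x=11: ŷ = -2 + 6·11 = 64; r = 60.6 − 64 = -3.4
x=13: ŷ = -2 + 6·13 = 76; r = 76.8 − 76 = 0.8
x=15: ŷ = -2 + 6·15 = 88; r = 93.2 − 88 = 5.2
x=17: ŷ = -2 + 6·17 = 100; r = 96.6 − 100 = -3.4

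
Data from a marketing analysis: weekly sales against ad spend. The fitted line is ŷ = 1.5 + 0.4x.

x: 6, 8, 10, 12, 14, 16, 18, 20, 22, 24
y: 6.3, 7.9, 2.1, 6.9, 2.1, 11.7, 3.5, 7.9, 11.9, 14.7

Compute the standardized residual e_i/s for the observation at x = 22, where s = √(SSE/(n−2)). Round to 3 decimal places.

0.427

x=6: ŷ = 1.5 + 0.4·6 = 3.9; e = 6.3 − 3.9 = 2.4
x=8: ŷ = 1.5 + 0.4·8 = 4.7; e = 7.9 − 4.7 = 3.2
x=10: ŷ = 1.5 + 0.4·10 = 5.5; e = 2.1 − 5.5 = -3.4
x=12: ŷ = 1.5 + 0.4·12 = 6.3; e = 6.9 − 6.3 = 0.6
x=14: ŷ = 1.5 + 0.4·14 = 7.1; e = 2.1 − 7.1 = -5
x=16: ŷ = 1.5 + 0.4·16 = 7.9; e = 11.7 − 7.9 = 3.8
x=18: ŷ = 1.5 + 0.4·18 = 8.7; e = 3.5 − 8.7 = -5.2
x=20: ŷ = 1.5 + 0.4·20 = 9.5; e = 7.9 − 9.5 = -1.6
x=22: ŷ = 1.5 + 0.4·22 = 10.3; e = 11.9 − 10.3 = 1.6
x=24: ŷ = 1.5 + 0.4·24 = 11.1; e = 14.7 − 11.1 = 3.6
SSE = 5.76 + 10.24 + 11.56 + 0.36 + 25 + 14.44 + 27.04 + 2.56 + 2.56 + 12.96 = 112.48
s = √(112.48/8) = 3.74967
e/s = 1.6 / 3.74967 = 0.427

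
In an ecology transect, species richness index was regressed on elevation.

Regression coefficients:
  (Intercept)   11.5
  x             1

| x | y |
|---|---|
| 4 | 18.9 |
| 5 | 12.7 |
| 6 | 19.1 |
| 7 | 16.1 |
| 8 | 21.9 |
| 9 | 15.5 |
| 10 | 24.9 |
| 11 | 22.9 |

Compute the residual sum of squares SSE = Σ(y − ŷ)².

SSE = 76.8

x=4: ŷ = 11.5 + 4 = 15.5; r = 18.9 − 15.5 = 3.4
x=5: ŷ = 11.5 + 5 = 16.5; r = 12.7 − 16.5 = -3.8
x=6: ŷ = 11.5 + 6 = 17.5; r = 19.1 − 17.5 = 1.6
x=7: ŷ = 11.5 + 7 = 18.5; r = 16.1 − 18.5 = -2.4
x=8: ŷ = 11.5 + 8 = 19.5; r = 21.9 − 19.5 = 2.4
x=9: ŷ = 11.5 + 9 = 20.5; r = 15.5 − 20.5 = -5
x=10: ŷ = 11.5 + 10 = 21.5; r = 24.9 − 21.5 = 3.4
x=11: ŷ = 11.5 + 11 = 22.5; r = 22.9 − 22.5 = 0.4
SSE = 11.56 + 14.44 + 2.56 + 5.76 + 5.76 + 25 + 11.56 + 0.16 = 76.8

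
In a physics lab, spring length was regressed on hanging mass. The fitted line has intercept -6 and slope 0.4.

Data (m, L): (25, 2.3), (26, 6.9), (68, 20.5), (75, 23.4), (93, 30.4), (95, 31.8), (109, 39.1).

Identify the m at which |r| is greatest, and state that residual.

m=25: L̂ = -6 + 0.4·25 = 4; r = 2.3 − 4 = -1.7
m=26: L̂ = -6 + 0.4·26 = 4.4; r = 6.9 − 4.4 = 2.5
m=68: L̂ = -6 + 0.4·68 = 21.2; r = 20.5 − 21.2 = -0.7
m=75: L̂ = -6 + 0.4·75 = 24; r = 23.4 − 24 = -0.6
m=93: L̂ = -6 + 0.4·93 = 31.2; r = 30.4 − 31.2 = -0.8
m=95: L̂ = -6 + 0.4·95 = 32; r = 31.8 − 32 = -0.2
m=109: L̂ = -6 + 0.4·109 = 37.6; r = 39.1 − 37.6 = 1.5
Largest |r| is 2.5 at m = 26, residual 2.5.

m = 26, r = 2.5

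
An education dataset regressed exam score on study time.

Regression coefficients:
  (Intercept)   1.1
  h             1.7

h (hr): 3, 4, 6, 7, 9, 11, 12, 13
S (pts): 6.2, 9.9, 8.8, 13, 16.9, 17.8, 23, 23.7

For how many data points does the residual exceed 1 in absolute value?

4

h=3: Ŝ = 1.1 + 1.7·3 = 6.2; e = 6.2 − 6.2 = 0
h=4: Ŝ = 1.1 + 1.7·4 = 7.9; e = 9.9 − 7.9 = 2
h=6: Ŝ = 1.1 + 1.7·6 = 11.3; e = 8.8 − 11.3 = -2.5
h=7: Ŝ = 1.1 + 1.7·7 = 13; e = 13 − 13 = 0
h=9: Ŝ = 1.1 + 1.7·9 = 16.4; e = 16.9 − 16.4 = 0.5
h=11: Ŝ = 1.1 + 1.7·11 = 19.8; e = 17.8 − 19.8 = -2
h=12: Ŝ = 1.1 + 1.7·12 = 21.5; e = 23 − 21.5 = 1.5
h=13: Ŝ = 1.1 + 1.7·13 = 23.2; e = 23.7 − 23.2 = 0.5
|e| > 1: h=4 (|e|=2), h=6 (|e|=2.5), h=11 (|e|=2), h=12 (|e|=1.5) → 4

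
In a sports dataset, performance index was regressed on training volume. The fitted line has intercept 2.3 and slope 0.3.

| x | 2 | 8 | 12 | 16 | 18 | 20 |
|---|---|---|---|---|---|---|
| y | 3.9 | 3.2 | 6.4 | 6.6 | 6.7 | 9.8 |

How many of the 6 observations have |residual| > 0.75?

x=2: ŷ = 2.3 + 0.3·2 = 2.9; r = 3.9 − 2.9 = 1
x=8: ŷ = 2.3 + 0.3·8 = 4.7; r = 3.2 − 4.7 = -1.5
x=12: ŷ = 2.3 + 0.3·12 = 5.9; r = 6.4 − 5.9 = 0.5
x=16: ŷ = 2.3 + 0.3·16 = 7.1; r = 6.6 − 7.1 = -0.5
x=18: ŷ = 2.3 + 0.3·18 = 7.7; r = 6.7 − 7.7 = -1
x=20: ŷ = 2.3 + 0.3·20 = 8.3; r = 9.8 − 8.3 = 1.5
|r| > 0.75: x=2 (|r|=1), x=8 (|r|=1.5), x=18 (|r|=1), x=20 (|r|=1.5) → 4

4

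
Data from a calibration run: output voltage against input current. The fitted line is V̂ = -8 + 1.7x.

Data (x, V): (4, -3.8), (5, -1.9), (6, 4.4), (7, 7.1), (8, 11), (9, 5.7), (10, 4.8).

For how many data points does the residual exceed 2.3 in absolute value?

5

x=4: V̂ = -8 + 1.7·4 = -1.2; r = -3.8 − (-1.2) = -2.6
x=5: V̂ = -8 + 1.7·5 = 0.5; r = -1.9 − 0.5 = -2.4
x=6: V̂ = -8 + 1.7·6 = 2.2; r = 4.4 − 2.2 = 2.2
x=7: V̂ = -8 + 1.7·7 = 3.9; r = 7.1 − 3.9 = 3.2
x=8: V̂ = -8 + 1.7·8 = 5.6; r = 11 − 5.6 = 5.4
x=9: V̂ = -8 + 1.7·9 = 7.3; r = 5.7 − 7.3 = -1.6
x=10: V̂ = -8 + 1.7·10 = 9; r = 4.8 − 9 = -4.2
|r| > 2.3: x=4 (|r|=2.6), x=5 (|r|=2.4), x=7 (|r|=3.2), x=8 (|r|=5.4), x=10 (|r|=4.2) → 5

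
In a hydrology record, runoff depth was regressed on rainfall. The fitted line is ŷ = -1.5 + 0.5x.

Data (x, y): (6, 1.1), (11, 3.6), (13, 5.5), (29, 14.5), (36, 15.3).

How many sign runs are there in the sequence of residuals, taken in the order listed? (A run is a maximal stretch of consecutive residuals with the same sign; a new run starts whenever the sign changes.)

x=6: ŷ = -1.5 + 0.5·6 = 1.5; e = 1.1 − 1.5 = -0.4
x=11: ŷ = -1.5 + 0.5·11 = 4; e = 3.6 − 4 = -0.4
x=13: ŷ = -1.5 + 0.5·13 = 5; e = 5.5 − 5 = 0.5
x=29: ŷ = -1.5 + 0.5·29 = 13; e = 14.5 − 13 = 1.5
x=36: ŷ = -1.5 + 0.5·36 = 16.5; e = 15.3 − 16.5 = -1.2
Signs: − − + + −
Runs: −×2, +×2, −×1 → 3

3 runs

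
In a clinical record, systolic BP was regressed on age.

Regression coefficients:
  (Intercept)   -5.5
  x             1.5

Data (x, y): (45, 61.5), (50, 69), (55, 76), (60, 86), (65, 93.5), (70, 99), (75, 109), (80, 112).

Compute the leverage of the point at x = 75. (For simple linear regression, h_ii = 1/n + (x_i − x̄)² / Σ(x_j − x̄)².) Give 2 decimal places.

h = 0.27

x̄ = (45 + 50 + 55 + 60 + 65 + 70 + 75 + 80)/8 = 62.5
Σ(x − x̄)² = 306.25 + 156.25 + 56.25 + 6.25 + 6.25 + 56.25 + 156.25 + 306.25 = 1050
h = 1/8 + (12.5)²/1050 = 0.125 + 0.14881 = 0.27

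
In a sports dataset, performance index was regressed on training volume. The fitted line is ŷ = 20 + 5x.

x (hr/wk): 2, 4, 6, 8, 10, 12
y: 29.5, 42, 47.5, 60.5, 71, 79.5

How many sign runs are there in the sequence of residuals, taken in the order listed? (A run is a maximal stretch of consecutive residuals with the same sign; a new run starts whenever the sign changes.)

x=2: ŷ = 20 + 5·2 = 30; r = 29.5 − 30 = -0.5
x=4: ŷ = 20 + 5·4 = 40; r = 42 − 40 = 2
x=6: ŷ = 20 + 5·6 = 50; r = 47.5 − 50 = -2.5
x=8: ŷ = 20 + 5·8 = 60; r = 60.5 − 60 = 0.5
x=10: ŷ = 20 + 5·10 = 70; r = 71 − 70 = 1
x=12: ŷ = 20 + 5·12 = 80; r = 79.5 − 80 = -0.5
Signs: − + − + + −
Runs: −×1, +×1, −×1, +×2, −×1 → 5

5 runs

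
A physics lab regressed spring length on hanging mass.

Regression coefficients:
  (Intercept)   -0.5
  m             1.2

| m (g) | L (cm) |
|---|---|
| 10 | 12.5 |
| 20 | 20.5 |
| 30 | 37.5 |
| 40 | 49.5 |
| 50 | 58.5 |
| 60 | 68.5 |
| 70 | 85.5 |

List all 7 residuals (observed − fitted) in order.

1, -3, 2, 2, -1, -3, 2

m=10: L̂ = -0.5 + 1.2·10 = 11.5; e = 12.5 − 11.5 = 1
m=20: L̂ = -0.5 + 1.2·20 = 23.5; e = 20.5 − 23.5 = -3
m=30: L̂ = -0.5 + 1.2·30 = 35.5; e = 37.5 − 35.5 = 2
m=40: L̂ = -0.5 + 1.2·40 = 47.5; e = 49.5 − 47.5 = 2
m=50: L̂ = -0.5 + 1.2·50 = 59.5; e = 58.5 − 59.5 = -1
m=60: L̂ = -0.5 + 1.2·60 = 71.5; e = 68.5 − 71.5 = -3
m=70: L̂ = -0.5 + 1.2·70 = 83.5; e = 85.5 − 83.5 = 2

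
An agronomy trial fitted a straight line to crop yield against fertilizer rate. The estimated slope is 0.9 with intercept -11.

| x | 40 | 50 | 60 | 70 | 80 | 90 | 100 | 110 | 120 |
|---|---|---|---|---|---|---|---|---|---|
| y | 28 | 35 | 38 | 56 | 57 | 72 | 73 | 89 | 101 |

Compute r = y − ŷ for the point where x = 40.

ŷ = -11 + 0.9·40 = 25
r = 28 − 25 = 3

r = 3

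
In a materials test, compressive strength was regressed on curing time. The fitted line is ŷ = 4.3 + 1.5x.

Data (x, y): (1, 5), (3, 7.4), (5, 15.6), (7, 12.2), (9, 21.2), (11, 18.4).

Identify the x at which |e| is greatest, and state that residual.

x=1: ŷ = 4.3 + 1.5·1 = 5.8; e = 5 − 5.8 = -0.8
x=3: ŷ = 4.3 + 1.5·3 = 8.8; e = 7.4 − 8.8 = -1.4
x=5: ŷ = 4.3 + 1.5·5 = 11.8; e = 15.6 − 11.8 = 3.8
x=7: ŷ = 4.3 + 1.5·7 = 14.8; e = 12.2 − 14.8 = -2.6
x=9: ŷ = 4.3 + 1.5·9 = 17.8; e = 21.2 − 17.8 = 3.4
x=11: ŷ = 4.3 + 1.5·11 = 20.8; e = 18.4 − 20.8 = -2.4
Largest |e| is 3.8 at x = 5, residual 3.8.

x = 5, e = 3.8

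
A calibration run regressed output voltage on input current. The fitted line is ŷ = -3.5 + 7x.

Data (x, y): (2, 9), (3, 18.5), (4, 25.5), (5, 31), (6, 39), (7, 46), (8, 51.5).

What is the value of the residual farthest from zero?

r = -1.5

x=2: ŷ = -3.5 + 7·2 = 10.5; r = 9 − 10.5 = -1.5
x=3: ŷ = -3.5 + 7·3 = 17.5; r = 18.5 − 17.5 = 1
x=4: ŷ = -3.5 + 7·4 = 24.5; r = 25.5 − 24.5 = 1
x=5: ŷ = -3.5 + 7·5 = 31.5; r = 31 − 31.5 = -0.5
x=6: ŷ = -3.5 + 7·6 = 38.5; r = 39 − 38.5 = 0.5
x=7: ŷ = -3.5 + 7·7 = 45.5; r = 46 − 45.5 = 0.5
x=8: ŷ = -3.5 + 7·8 = 52.5; r = 51.5 − 52.5 = -1
Largest |r| is 1.5 at x = 2, residual -1.5.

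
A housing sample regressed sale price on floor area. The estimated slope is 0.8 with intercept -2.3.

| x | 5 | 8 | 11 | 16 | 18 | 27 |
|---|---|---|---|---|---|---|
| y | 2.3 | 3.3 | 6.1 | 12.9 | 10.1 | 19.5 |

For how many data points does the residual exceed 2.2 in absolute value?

1

x=5: ŷ = -2.3 + 0.8·5 = 1.7; r = 2.3 − 1.7 = 0.6
x=8: ŷ = -2.3 + 0.8·8 = 4.1; r = 3.3 − 4.1 = -0.8
x=11: ŷ = -2.3 + 0.8·11 = 6.5; r = 6.1 − 6.5 = -0.4
x=16: ŷ = -2.3 + 0.8·16 = 10.5; r = 12.9 − 10.5 = 2.4
x=18: ŷ = -2.3 + 0.8·18 = 12.1; r = 10.1 − 12.1 = -2
x=27: ŷ = -2.3 + 0.8·27 = 19.3; r = 19.5 − 19.3 = 0.2
|r| > 2.2: x=16 (|r|=2.4) → 1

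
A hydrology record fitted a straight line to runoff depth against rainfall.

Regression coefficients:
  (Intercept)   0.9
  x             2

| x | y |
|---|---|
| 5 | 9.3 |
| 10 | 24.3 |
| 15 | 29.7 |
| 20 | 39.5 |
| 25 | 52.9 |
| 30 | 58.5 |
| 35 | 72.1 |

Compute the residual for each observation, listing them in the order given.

x=5: ŷ = 0.9 + 2·5 = 10.9; r = 9.3 − 10.9 = -1.6
x=10: ŷ = 0.9 + 2·10 = 20.9; r = 24.3 − 20.9 = 3.4
x=15: ŷ = 0.9 + 2·15 = 30.9; r = 29.7 − 30.9 = -1.2
x=20: ŷ = 0.9 + 2·20 = 40.9; r = 39.5 − 40.9 = -1.4
x=25: ŷ = 0.9 + 2·25 = 50.9; r = 52.9 − 50.9 = 2
x=30: ŷ = 0.9 + 2·30 = 60.9; r = 58.5 − 60.9 = -2.4
x=35: ŷ = 0.9 + 2·35 = 70.9; r = 72.1 − 70.9 = 1.2

-1.6, 3.4, -1.2, -1.4, 2, -2.4, 1.2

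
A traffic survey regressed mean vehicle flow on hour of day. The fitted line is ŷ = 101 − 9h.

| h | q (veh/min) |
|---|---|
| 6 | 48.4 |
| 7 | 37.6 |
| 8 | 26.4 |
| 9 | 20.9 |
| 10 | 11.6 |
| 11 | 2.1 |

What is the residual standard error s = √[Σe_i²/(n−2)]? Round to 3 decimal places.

h=6: ŷ = 101 − 9·6 = 47; e = 48.4 − 47 = 1.4
h=7: ŷ = 101 − 9·7 = 38; e = 37.6 − 38 = -0.4
h=8: ŷ = 101 − 9·8 = 29; e = 26.4 − 29 = -2.6
h=9: ŷ = 101 − 9·9 = 20; e = 20.9 − 20 = 0.9
h=10: ŷ = 101 − 9·10 = 11; e = 11.6 − 11 = 0.6
h=11: ŷ = 101 − 9·11 = 2; e = 2.1 − 2 = 0.1
SSE = 1.96 + 0.16 + 6.76 + 0.81 + 0.36 + 0.01 = 10.06
s = √(10.06/4) = √2.515 ≈ 1.586

s = 1.586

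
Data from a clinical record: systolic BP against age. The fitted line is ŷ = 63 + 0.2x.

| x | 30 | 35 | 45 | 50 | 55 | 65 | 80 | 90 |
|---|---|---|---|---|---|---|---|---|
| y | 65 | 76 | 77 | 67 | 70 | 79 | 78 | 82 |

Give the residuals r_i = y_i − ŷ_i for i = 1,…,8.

x=30: ŷ = 63 + 0.2·30 = 69; r = 65 − 69 = -4
x=35: ŷ = 63 + 0.2·35 = 70; r = 76 − 70 = 6
x=45: ŷ = 63 + 0.2·45 = 72; r = 77 − 72 = 5
x=50: ŷ = 63 + 0.2·50 = 73; r = 67 − 73 = -6
x=55: ŷ = 63 + 0.2·55 = 74; r = 70 − 74 = -4
x=65: ŷ = 63 + 0.2·65 = 76; r = 79 − 76 = 3
x=80: ŷ = 63 + 0.2·80 = 79; r = 78 − 79 = -1
x=90: ŷ = 63 + 0.2·90 = 81; r = 82 − 81 = 1

-4, 6, 5, -6, -4, 3, -1, 1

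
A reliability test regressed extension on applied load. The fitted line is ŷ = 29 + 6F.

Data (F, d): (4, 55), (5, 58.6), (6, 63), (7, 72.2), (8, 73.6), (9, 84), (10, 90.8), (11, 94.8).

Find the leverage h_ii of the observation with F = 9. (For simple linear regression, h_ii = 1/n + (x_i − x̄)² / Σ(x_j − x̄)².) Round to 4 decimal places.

F̄ = (4 + 5 + 6 + 7 + 8 + 9 + 10 + 11)/8 = 7.5
Σ(F − F̄)² = 12.25 + 6.25 + 2.25 + 0.25 + 0.25 + 2.25 + 6.25 + 12.25 = 42
h = 1/8 + (1.5)²/42 = 0.125 + 0.0535714 = 0.1786

h = 0.1786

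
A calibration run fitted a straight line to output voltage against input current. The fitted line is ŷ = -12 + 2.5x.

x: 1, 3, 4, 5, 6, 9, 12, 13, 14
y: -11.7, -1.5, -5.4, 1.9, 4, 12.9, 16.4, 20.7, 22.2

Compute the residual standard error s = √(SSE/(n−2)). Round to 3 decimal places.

s = 2.310

x=1: ŷ = -12 + 2.5·1 = -9.5; e = -11.7 − (-9.5) = -2.2
x=3: ŷ = -12 + 2.5·3 = -4.5; e = -1.5 − (-4.5) = 3
x=4: ŷ = -12 + 2.5·4 = -2; e = -5.4 − (-2) = -3.4
x=5: ŷ = -12 + 2.5·5 = 0.5; e = 1.9 − 0.5 = 1.4
x=6: ŷ = -12 + 2.5·6 = 3; e = 4 − 3 = 1
x=9: ŷ = -12 + 2.5·9 = 10.5; e = 12.9 − 10.5 = 2.4
x=12: ŷ = -12 + 2.5·12 = 18; e = 16.4 − 18 = -1.6
x=13: ŷ = -12 + 2.5·13 = 20.5; e = 20.7 − 20.5 = 0.2
x=14: ŷ = -12 + 2.5·14 = 23; e = 22.2 − 23 = -0.8
SSE = 4.84 + 9 + 11.56 + 1.96 + 1 + 5.76 + 2.56 + 0.04 + 0.64 = 37.36
s = √(37.36/7) = √5.33714 ≈ 2.310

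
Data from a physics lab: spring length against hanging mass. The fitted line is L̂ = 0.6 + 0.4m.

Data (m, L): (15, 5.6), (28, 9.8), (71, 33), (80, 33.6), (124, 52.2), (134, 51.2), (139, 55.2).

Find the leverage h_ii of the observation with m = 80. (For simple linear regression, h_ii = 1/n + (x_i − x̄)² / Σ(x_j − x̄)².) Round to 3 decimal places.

h = 0.144

m̄ = (15 + 28 + 71 + 80 + 124 + 134 + 139)/7 = 84.4286
Σ(m − m̄)² = 4820.33 + 3184.18 + 180.327 + 19.6122 + 1565.9 + 2457.33 + 2978.04 = 15205.7
h = 1/7 + (-4.42857)²/15205.7 = 0.142857 + 0.00128979 = 0.144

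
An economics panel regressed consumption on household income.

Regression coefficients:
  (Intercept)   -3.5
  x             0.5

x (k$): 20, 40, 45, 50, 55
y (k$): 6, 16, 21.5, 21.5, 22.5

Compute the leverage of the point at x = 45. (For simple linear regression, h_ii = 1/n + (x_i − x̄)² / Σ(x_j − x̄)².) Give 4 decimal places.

h = 0.2123

x̄ = (20 + 40 + 45 + 50 + 55)/5 = 42
Σ(x − x̄)² = 484 + 4 + 9 + 64 + 169 = 730
h = 1/5 + (3)²/730 = 0.2 + 0.0123288 = 0.2123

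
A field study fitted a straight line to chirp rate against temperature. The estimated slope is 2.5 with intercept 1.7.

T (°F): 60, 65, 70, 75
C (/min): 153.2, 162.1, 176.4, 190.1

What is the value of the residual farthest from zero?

T=60: Ĉ = 1.7 + 2.5·60 = 151.7; e = 153.2 − 151.7 = 1.5
T=65: Ĉ = 1.7 + 2.5·65 = 164.2; e = 162.1 − 164.2 = -2.1
T=70: Ĉ = 1.7 + 2.5·70 = 176.7; e = 176.4 − 176.7 = -0.3
T=75: Ĉ = 1.7 + 2.5·75 = 189.2; e = 190.1 − 189.2 = 0.9
Largest |e| is 2.1 at T = 65, residual -2.1.

e = -2.1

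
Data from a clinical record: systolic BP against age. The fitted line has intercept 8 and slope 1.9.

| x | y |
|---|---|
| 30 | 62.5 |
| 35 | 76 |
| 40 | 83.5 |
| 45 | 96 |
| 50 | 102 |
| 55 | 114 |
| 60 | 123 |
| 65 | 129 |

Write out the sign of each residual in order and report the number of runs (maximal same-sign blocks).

x=30: ŷ = 8 + 1.9·30 = 65; e = 62.5 − 65 = -2.5
x=35: ŷ = 8 + 1.9·35 = 74.5; e = 76 − 74.5 = 1.5
x=40: ŷ = 8 + 1.9·40 = 84; e = 83.5 − 84 = -0.5
x=45: ŷ = 8 + 1.9·45 = 93.5; e = 96 − 93.5 = 2.5
x=50: ŷ = 8 + 1.9·50 = 103; e = 102 − 103 = -1
x=55: ŷ = 8 + 1.9·55 = 112.5; e = 114 − 112.5 = 1.5
x=60: ŷ = 8 + 1.9·60 = 122; e = 123 − 122 = 1
x=65: ŷ = 8 + 1.9·65 = 131.5; e = 129 − 131.5 = -2.5
Signs: − + − + − + + −
Runs: −×1, +×1, −×1, +×1, −×1, +×2, −×1 → 7

7 runs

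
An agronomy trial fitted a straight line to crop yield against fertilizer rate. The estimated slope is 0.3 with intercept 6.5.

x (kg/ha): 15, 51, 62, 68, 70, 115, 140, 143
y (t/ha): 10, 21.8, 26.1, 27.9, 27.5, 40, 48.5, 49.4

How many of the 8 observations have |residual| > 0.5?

x=15: ŷ = 6.5 + 0.3·15 = 11; r = 10 − 11 = -1
x=51: ŷ = 6.5 + 0.3·51 = 21.8; r = 21.8 − 21.8 = 0
x=62: ŷ = 6.5 + 0.3·62 = 25.1; r = 26.1 − 25.1 = 1
x=68: ŷ = 6.5 + 0.3·68 = 26.9; r = 27.9 − 26.9 = 1
x=70: ŷ = 6.5 + 0.3·70 = 27.5; r = 27.5 − 27.5 = 0
x=115: ŷ = 6.5 + 0.3·115 = 41; r = 40 − 41 = -1
x=140: ŷ = 6.5 + 0.3·140 = 48.5; r = 48.5 − 48.5 = 0
x=143: ŷ = 6.5 + 0.3·143 = 49.4; r = 49.4 − 49.4 = 0
|r| > 0.5: x=15 (|r|=1), x=62 (|r|=1), x=68 (|r|=1), x=115 (|r|=1) → 4

4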